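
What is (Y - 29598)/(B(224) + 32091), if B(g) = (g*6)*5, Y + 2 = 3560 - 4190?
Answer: -30230/38811 ≈ -0.77890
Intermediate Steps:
Y = -632 (Y = -2 + (3560 - 4190) = -2 - 630 = -632)
B(g) = 30*g (B(g) = (6*g)*5 = 30*g)
(Y - 29598)/(B(224) + 32091) = (-632 - 29598)/(30*224 + 32091) = -30230/(6720 + 32091) = -30230/38811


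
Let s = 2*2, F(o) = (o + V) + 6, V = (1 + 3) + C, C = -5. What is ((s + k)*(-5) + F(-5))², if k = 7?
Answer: 3025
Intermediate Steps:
V = -1 (V = (1 + 3) - 5 = 4 - 5 = -1)
F(o) = 5 + o (F(o) = (o - 1) + 6 = (-1 + o) + 6 = 5 + o)
s = 4
((s + k)*(-5) + F(-5))² = ((4 + 7)*(-5) + (5 - 5))² = (11*(-5) + 0)² = (-55 + 0)² = (-55)² = 3025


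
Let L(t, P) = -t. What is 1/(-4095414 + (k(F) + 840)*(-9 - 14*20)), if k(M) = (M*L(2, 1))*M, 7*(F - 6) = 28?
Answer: -1/4280374 ≈ -2.3362e-7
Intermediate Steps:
F = 10 (F = 6 + (⅐)*28 = 6 + 4 = 10)
k(M) = -2*M² (k(M) = (M*(-1*2))*M = (M*(-2))*M = (-2*M)*M = -2*M²)
1/(-4095414 + (k(F) + 840)*(-9 - 14*20)) = 1/(-4095414 + (-2*10² + 840)*(-9 - 14*20)) = 1/(-4095414 + (-2*100 + 840)*(-9 - 280)) = 1/(-4095414 + (-200 + 840)*(-289)) = 1/(-4095414 + 640*(-289)) = 1/(-4095414 - 184960) = 1/(-4280374) = -1/4280374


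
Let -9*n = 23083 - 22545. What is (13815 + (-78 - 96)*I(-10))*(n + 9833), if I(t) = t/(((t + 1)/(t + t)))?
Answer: 4665785155/27 ≈ 1.7281e+8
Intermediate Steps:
n = -538/9 (n = -(23083 - 22545)/9 = -1/9*538 = -538/9 ≈ -59.778)
I(t) = 2*t**2/(1 + t) (I(t) = t/(((1 + t)/((2*t)))) = t/(((1 + t)*(1/(2*t)))) = t/(((1 + t)/(2*t))) = t*(2*t/(1 + t)) = 2*t**2/(1 + t))
(13815 + (-78 - 96)*I(-10))*(n + 9833) = (13815 + (-78 - 96)*(2*(-10)**2/(1 - 10)))*(-538/9 + 9833) = (13815 - 348*100/(-9))*(87959/9) = (13815 - 348*100*(-1)/9)*(87959/9) = (13815 - 174*(-200/9))*(87959/9) = (13815 + 11600/3)*(87959/9) = (53045/3)*(87959/9) = 4665785155/27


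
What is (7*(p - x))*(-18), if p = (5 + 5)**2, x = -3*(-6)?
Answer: -10332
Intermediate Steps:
x = 18
p = 100 (p = 10**2 = 100)
(7*(p - x))*(-18) = (7*(100 - 1*18))*(-18) = (7*(100 - 18))*(-18) = (7*82)*(-18) = 574*(-18) = -10332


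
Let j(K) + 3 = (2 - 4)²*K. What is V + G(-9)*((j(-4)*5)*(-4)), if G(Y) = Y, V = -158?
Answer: -3578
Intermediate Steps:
j(K) = -3 + 4*K (j(K) = -3 + (2 - 4)²*K = -3 + (-2)²*K = -3 + 4*K)
V + G(-9)*((j(-4)*5)*(-4)) = -158 - 9*(-3 + 4*(-4))*5*(-4) = -158 - 9*(-3 - 16)*5*(-4) = -158 - 9*(-19*5)*(-4) = -158 - (-855)*(-4) = -158 - 9*380 = -158 - 3420 = -3578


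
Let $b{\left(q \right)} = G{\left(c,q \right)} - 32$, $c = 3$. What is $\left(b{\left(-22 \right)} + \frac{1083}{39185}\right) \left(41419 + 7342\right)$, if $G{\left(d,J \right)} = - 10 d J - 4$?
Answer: $\frac{1192329474003}{39185} \approx 3.0428 \cdot 10^{7}$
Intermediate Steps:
$G{\left(d,J \right)} = -4 - 10 J d$ ($G{\left(d,J \right)} = - 10 J d - 4 = -4 - 10 J d$)
$b{\left(q \right)} = -36 - 30 q$ ($b{\left(q \right)} = \left(-4 - 10 q 3\right) - 32 = \left(-4 - 30 q\right) - 32 = -36 - 30 q$)
$\left(b{\left(-22 \right)} + \frac{1083}{39185}\right) \left(41419 + 7342\right) = \left(\left(-36 - -660\right) + \frac{1083}{39185}\right) \left(41419 + 7342\right) = \left(\left(-36 + 660\right) + 1083 \cdot \frac{1}{39185}\right) 48761 = \left(624 + \frac{1083}{39185}\right) 48761 = \frac{24452523}{39185} \cdot 48761 = \frac{1192329474003}{39185}$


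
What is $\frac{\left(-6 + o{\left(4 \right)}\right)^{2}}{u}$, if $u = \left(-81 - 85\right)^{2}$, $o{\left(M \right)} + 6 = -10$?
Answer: $\frac{121}{6889} \approx 0.017564$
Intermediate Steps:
$o{\left(M \right)} = -16$ ($o{\left(M \right)} = -6 - 10 = -16$)
$u = 27556$ ($u = \left(-166\right)^{2} = 27556$)
$\frac{\left(-6 + o{\left(4 \right)}\right)^{2}}{u} = \frac{\left(-6 - 16\right)^{2}}{27556} = \left(-22\right)^{2} \cdot \frac{1}{27556} = 484 \cdot \frac{1}{27556} = \frac{121}{6889}$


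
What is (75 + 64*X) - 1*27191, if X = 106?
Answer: -20332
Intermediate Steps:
(75 + 64*X) - 1*27191 = (75 + 64*106) - 1*27191 = (75 + 6784) - 27191 = 6859 - 27191 = -20332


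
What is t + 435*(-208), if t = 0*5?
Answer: -90480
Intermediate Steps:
t = 0
t + 435*(-208) = 0 + 435*(-208) = 0 - 90480 = -90480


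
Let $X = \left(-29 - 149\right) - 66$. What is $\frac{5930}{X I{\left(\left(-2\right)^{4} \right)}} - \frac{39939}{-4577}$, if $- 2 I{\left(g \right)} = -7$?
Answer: $\frac{3483148}{1954379} \approx 1.7822$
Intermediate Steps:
$I{\left(g \right)} = \frac{7}{2}$ ($I{\left(g \right)} = \left(- \frac{1}{2}\right) \left(-7\right) = \frac{7}{2}$)
$X = -244$ ($X = -178 - 66 = -244$)
$\frac{5930}{X I{\left(\left(-2\right)^{4} \right)}} - \frac{39939}{-4577} = \frac{5930}{\left(-244\right) \frac{7}{2}} - \frac{39939}{-4577} = \frac{5930}{-854} - - \frac{39939}{4577} = 5930 \left(- \frac{1}{854}\right) + \frac{39939}{4577} = - \frac{2965}{427} + \frac{39939}{4577} = \frac{3483148}{1954379}$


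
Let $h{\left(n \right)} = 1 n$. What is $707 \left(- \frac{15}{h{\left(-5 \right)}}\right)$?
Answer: $2121$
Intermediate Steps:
$h{\left(n \right)} = n$
$707 \left(- \frac{15}{h{\left(-5 \right)}}\right) = 707 \left(- \frac{15}{-5}\right) = 707 \left(\left(-15\right) \left(- \frac{1}{5}\right)\right) = 707 \cdot 3 = 2121$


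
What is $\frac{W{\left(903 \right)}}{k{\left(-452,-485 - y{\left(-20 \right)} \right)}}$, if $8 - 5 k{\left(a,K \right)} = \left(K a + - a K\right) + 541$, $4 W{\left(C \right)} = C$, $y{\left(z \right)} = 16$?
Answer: $- \frac{4515}{2132} \approx -2.1177$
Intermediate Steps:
$W{\left(C \right)} = \frac{C}{4}$
$k{\left(a,K \right)} = - \frac{533}{5}$ ($k{\left(a,K \right)} = \frac{8}{5} - \frac{\left(K a + - a K\right) + 541}{5} = \frac{8}{5} - \frac{\left(K a - K a\right) + 541}{5} = \frac{8}{5} - \frac{0 + 541}{5} = \frac{8}{5} - \frac{541}{5} = - \frac{533}{5}$)
$\frac{W{\left(903 \right)}}{k{\left(-452,-485 - y{\left(-20 \right)} \right)}} = \frac{\frac{1}{4} \cdot 903}{- \frac{533}{5}} = \frac{903}{4} \left(- \frac{5}{533}\right) = - \frac{4515}{2132}$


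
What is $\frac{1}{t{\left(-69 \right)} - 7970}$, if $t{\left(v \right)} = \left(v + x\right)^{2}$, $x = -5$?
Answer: $- \frac{1}{2494} \approx -0.00040096$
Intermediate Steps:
$t{\left(v \right)} = \left(-5 + v\right)^{2}$ ($t{\left(v \right)} = \left(v - 5\right)^{2} = \left(-5 + v\right)^{2}$)
$\frac{1}{t{\left(-69 \right)} - 7970} = \frac{1}{\left(-5 - 69\right)^{2} - 7970} = \frac{1}{\left(-74\right)^{2} - 7970} = \frac{1}{5476 - 7970} = \frac{1}{-2494} = - \frac{1}{2494}$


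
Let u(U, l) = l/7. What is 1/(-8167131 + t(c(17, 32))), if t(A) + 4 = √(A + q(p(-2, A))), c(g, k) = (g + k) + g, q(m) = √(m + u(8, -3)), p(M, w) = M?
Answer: 7/(-57169945 + √7*√(462 + I*√119)) ≈ -1.2244e-7 - 1.4378e-15*I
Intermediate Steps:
u(U, l) = l/7 (u(U, l) = l*(⅐) = l/7)
q(m) = √(-3/7 + m) (q(m) = √(m + (⅐)*(-3)) = √(m - 3/7) = √(-3/7 + m))
c(g, k) = k + 2*g
t(A) = -4 + √(A + I*√119/7) (t(A) = -4 + √(A + √(-21 + 49*(-2))/7) = -4 + √(A + √(-21 - 98)/7) = -4 + √(A + √(-119)/7) = -4 + √(A + (I*√119)/7) = -4 + √(A + I*√119/7))
1/(-8167131 + t(c(17, 32))) = 1/(-8167131 + (-4 + √(49*(32 + 2*17) + 7*I*√119)/7)) = 1/(-8167131 + (-4 + √(49*(32 + 34) + 7*I*√119)/7)) = 1/(-8167131 + (-4 + √(49*66 + 7*I*√119)/7)) = 1/(-8167131 + (-4 + √(3234 + 7*I*√119)/7)) = 1/(-8167135 + √(3234 + 7*I*√119)/7)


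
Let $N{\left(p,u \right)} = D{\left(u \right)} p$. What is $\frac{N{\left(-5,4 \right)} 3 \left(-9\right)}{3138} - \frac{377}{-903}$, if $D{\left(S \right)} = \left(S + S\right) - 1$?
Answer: $\frac{678787}{944538} \approx 0.71864$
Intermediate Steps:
$D{\left(S \right)} = -1 + 2 S$ ($D{\left(S \right)} = 2 S - 1 = -1 + 2 S$)
$N{\left(p,u \right)} = p \left(-1 + 2 u\right)$ ($N{\left(p,u \right)} = \left(-1 + 2 u\right) p = p \left(-1 + 2 u\right)$)
$\frac{N{\left(-5,4 \right)} 3 \left(-9\right)}{3138} - \frac{377}{-903} = \frac{- 5 \left(-1 + 2 \cdot 4\right) 3 \left(-9\right)}{3138} - \frac{377}{-903} = - 5 \left(-1 + 8\right) 3 \left(-9\right) \frac{1}{3138} - - \frac{377}{903} = \left(-5\right) 7 \cdot 3 \left(-9\right) \frac{1}{3138} + \frac{377}{903} = \left(-35\right) 3 \left(-9\right) \frac{1}{3138} + \frac{377}{903} = \left(-105\right) \left(-9\right) \frac{1}{3138} + \frac{377}{903} = 945 \cdot \frac{1}{3138} + \frac{377}{903} = \frac{315}{1046} + \frac{377}{903} = \frac{678787}{944538}$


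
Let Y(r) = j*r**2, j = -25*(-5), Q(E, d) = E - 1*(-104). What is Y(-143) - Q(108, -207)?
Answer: 2555913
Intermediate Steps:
Q(E, d) = 104 + E (Q(E, d) = E + 104 = 104 + E)
j = 125
Y(r) = 125*r**2
Y(-143) - Q(108, -207) = 125*(-143)**2 - (104 + 108) = 125*20449 - 1*212 = 2556125 - 212 = 2555913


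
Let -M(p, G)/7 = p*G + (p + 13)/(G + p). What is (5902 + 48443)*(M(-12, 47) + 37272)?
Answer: 2240090031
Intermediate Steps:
M(p, G) = -7*G*p - 7*(13 + p)/(G + p) (M(p, G) = -7*(p*G + (p + 13)/(G + p)) = -7*(G*p + (13 + p)/(G + p)) = -7*G*p - 7*(13 + p)/(G + p))
(5902 + 48443)*(M(-12, 47) + 37272) = (5902 + 48443)*(7*(-13 - 1*(-12) - 1*47*(-12)² - 1*(-12)*47²)/(47 - 12) + 37272) = 54345*(7*(-13 + 12 - 1*47*144 - 1*(-12)*2209)/35 + 37272) = 54345*(7*(1/35)*(-13 + 12 - 6768 + 26508) + 37272) = 54345*(7*(1/35)*19739 + 37272) = 54345*(19739/5 + 37272) = 54345*(206099/5) = 2240090031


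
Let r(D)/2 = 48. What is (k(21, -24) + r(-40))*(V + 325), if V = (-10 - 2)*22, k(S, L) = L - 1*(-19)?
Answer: 5551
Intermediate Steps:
r(D) = 96 (r(D) = 2*48 = 96)
k(S, L) = 19 + L (k(S, L) = L + 19 = 19 + L)
V = -264 (V = -12*22 = -264)
(k(21, -24) + r(-40))*(V + 325) = ((19 - 24) + 96)*(-264 + 325) = (-5 + 96)*61 = 91*61 = 5551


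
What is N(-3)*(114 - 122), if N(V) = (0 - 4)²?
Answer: -128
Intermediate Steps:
N(V) = 16 (N(V) = (-4)² = 16)
N(-3)*(114 - 122) = 16*(114 - 122) = 16*(-8) = -128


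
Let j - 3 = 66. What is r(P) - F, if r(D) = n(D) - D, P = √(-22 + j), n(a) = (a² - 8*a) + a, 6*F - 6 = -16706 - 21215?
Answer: 38197/6 - 8*√47 ≈ 6311.3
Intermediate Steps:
F = -37915/6 (F = 1 + (-16706 - 21215)/6 = 1 + (⅙)*(-37921) = 1 - 37921/6 = -37915/6 ≈ -6319.2)
n(a) = a² - 7*a
j = 69 (j = 3 + 66 = 69)
P = √47 (P = √(-22 + 69) = √47 ≈ 6.8557)
r(D) = -D + D*(-7 + D) (r(D) = D*(-7 + D) - D = -D + D*(-7 + D))
r(P) - F = √47*(-8 + √47) - 1*(-37915/6) = √47*(-8 + √47) + 37915/6 = 37915/6 + √47*(-8 + √47)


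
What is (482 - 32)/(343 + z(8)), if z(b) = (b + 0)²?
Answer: 450/407 ≈ 1.1057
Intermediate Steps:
z(b) = b²
(482 - 32)/(343 + z(8)) = (482 - 32)/(343 + 8²) = 450/(343 + 64) = 450/407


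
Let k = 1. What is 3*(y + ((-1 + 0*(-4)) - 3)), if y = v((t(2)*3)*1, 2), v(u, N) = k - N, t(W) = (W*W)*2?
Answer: -15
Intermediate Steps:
t(W) = 2*W² (t(W) = W²*2 = 2*W²)
v(u, N) = 1 - N
y = -1 (y = 1 - 1*2 = 1 - 2 = -1)
3*(y + ((-1 + 0*(-4)) - 3)) = 3*(-1 + ((-1 + 0*(-4)) - 3)) = 3*(-1 + ((-1 + 0) - 3)) = 3*(-1 + (-1 - 3)) = 3*(-1 - 4) = 3*(-5) = -15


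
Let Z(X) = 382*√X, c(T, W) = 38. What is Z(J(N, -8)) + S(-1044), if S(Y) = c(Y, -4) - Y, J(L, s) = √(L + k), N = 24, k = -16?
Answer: 1082 + 382*2^(¾) ≈ 1724.4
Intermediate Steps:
J(L, s) = √(-16 + L) (J(L, s) = √(L - 16) = √(-16 + L))
S(Y) = 38 - Y
Z(J(N, -8)) + S(-1044) = 382*√(√(-16 + 24)) + (38 - 1*(-1044)) = 382*√(√8) + (38 + 1044) = 382*√(2*√2) + 1082 = 382*2^(¾) + 1082 = 1082 + 382*2^(¾)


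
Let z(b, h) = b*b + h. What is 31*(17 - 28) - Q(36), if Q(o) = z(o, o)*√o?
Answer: -8333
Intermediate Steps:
z(b, h) = h + b² (z(b, h) = b² + h = h + b²)
Q(o) = √o*(o + o²) (Q(o) = (o + o²)*√o = √o*(o + o²))
31*(17 - 28) - Q(36) = 31*(17 - 28) - 36^(3/2)*(1 + 36) = 31*(-11) - 216*37 = -341 - 1*7992 = -341 - 7992 = -8333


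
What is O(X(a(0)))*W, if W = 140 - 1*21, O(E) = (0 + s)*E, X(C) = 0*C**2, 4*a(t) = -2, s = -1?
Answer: 0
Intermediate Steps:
a(t) = -1/2 (a(t) = (1/4)*(-2) = -1/2)
X(C) = 0
O(E) = -E (O(E) = (0 - 1)*E = -E)
W = 119 (W = 140 - 21 = 119)
O(X(a(0)))*W = -1*0*119 = 0*119 = 0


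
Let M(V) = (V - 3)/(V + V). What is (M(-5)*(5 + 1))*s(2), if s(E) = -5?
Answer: -24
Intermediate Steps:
M(V) = (-3 + V)/(2*V) (M(V) = (-3 + V)/((2*V)) = (-3 + V)*(1/(2*V)) = (-3 + V)/(2*V))
(M(-5)*(5 + 1))*s(2) = (((½)*(-3 - 5)/(-5))*(5 + 1))*(-5) = (((½)*(-⅕)*(-8))*6)*(-5) = ((⅘)*6)*(-5) = (24/5)*(-5) = -24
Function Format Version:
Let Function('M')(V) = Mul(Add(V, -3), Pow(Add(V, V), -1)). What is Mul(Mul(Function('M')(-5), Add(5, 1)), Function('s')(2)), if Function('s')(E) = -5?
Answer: -24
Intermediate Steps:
Function('M')(V) = Mul(Rational(1, 2), Pow(V, -1), Add(-3, V)) (Function('M')(V) = Mul(Add(-3, V), Pow(Mul(2, V), -1)) = Mul(Add(-3, V), Mul(Rational(1, 2), Pow(V, -1))) = Mul(Rational(1, 2), Pow(V, -1), Add(-3, V)))
Mul(Mul(Function('M')(-5), Add(5, 1)), Function('s')(2)) = Mul(Mul(Mul(Rational(1, 2), Pow(-5, -1), Add(-3, -5)), Add(5, 1)), -5) = Mul(Mul(Mul(Rational(1, 2), Rational(-1, 5), -8), 6), -5) = Mul(Mul(Rational(4, 5), 6), -5) = Mul(Rational(24, 5), -5) = -24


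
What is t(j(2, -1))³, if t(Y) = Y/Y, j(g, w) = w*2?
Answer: 1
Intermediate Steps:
j(g, w) = 2*w
t(Y) = 1
t(j(2, -1))³ = 1³ = 1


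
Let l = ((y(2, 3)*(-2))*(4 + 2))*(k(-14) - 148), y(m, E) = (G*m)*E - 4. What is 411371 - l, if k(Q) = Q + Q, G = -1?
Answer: 432491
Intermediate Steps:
k(Q) = 2*Q
y(m, E) = -4 - E*m (y(m, E) = (-m)*E - 4 = -E*m - 4 = -4 - E*m)
l = -21120 (l = (((-4 - 1*3*2)*(-2))*(4 + 2))*(2*(-14) - 148) = (((-4 - 6)*(-2))*6)*(-28 - 148) = (-10*(-2)*6)*(-176) = (20*6)*(-176) = 120*(-176) = -21120)
411371 - l = 411371 - 1*(-21120) = 411371 + 21120 = 432491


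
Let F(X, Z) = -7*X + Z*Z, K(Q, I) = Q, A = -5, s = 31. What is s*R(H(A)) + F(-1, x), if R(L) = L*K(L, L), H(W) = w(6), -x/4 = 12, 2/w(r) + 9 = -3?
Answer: 83227/36 ≈ 2311.9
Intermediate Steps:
w(r) = -⅙ (w(r) = 2/(-9 - 3) = 2/(-12) = 2*(-1/12) = -⅙)
x = -48 (x = -4*12 = -48)
H(W) = -⅙
R(L) = L² (R(L) = L*L = L²)
F(X, Z) = Z² - 7*X (F(X, Z) = -7*X + Z² = Z² - 7*X)
s*R(H(A)) + F(-1, x) = 31*(-⅙)² + ((-48)² - 7*(-1)) = 31*(1/36) + (2304 + 7) = 31/36 + 2311 = 83227/36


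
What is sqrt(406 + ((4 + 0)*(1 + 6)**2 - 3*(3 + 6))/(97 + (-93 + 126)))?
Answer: sqrt(40730)/10 ≈ 20.182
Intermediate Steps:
sqrt(406 + ((4 + 0)*(1 + 6)**2 - 3*(3 + 6))/(97 + (-93 + 126))) = sqrt(406 + (4*7**2 - 3*9)/(97 + 33)) = sqrt(406 + (4*49 - 27)/130) = sqrt(406 + (196 - 27)*(1/130)) = sqrt(406 + 169*(1/130)) = sqrt(406 + 13/10) = sqrt(4073/10) = sqrt(40730)/10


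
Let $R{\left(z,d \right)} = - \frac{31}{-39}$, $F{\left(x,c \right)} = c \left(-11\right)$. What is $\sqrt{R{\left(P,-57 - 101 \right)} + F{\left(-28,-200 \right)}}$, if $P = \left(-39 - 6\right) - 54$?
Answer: $\frac{\sqrt{3347409}}{39} \approx 46.913$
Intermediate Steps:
$P = -99$ ($P = -45 - 54 = -99$)
$F{\left(x,c \right)} = - 11 c$
$R{\left(z,d \right)} = \frac{31}{39}$ ($R{\left(z,d \right)} = \left(-31\right) \left(- \frac{1}{39}\right) = \frac{31}{39}$)
$\sqrt{R{\left(P,-57 - 101 \right)} + F{\left(-28,-200 \right)}} = \sqrt{\frac{31}{39} - -2200} = \sqrt{\frac{31}{39} + 2200} = \sqrt{\frac{85831}{39}} = \frac{\sqrt{3347409}}{39}$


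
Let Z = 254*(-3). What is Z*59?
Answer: -44958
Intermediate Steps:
Z = -762
Z*59 = -762*59 = -44958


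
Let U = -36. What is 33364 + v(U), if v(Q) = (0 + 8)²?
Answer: 33428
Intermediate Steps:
v(Q) = 64 (v(Q) = 8² = 64)
33364 + v(U) = 33364 + 64 = 33428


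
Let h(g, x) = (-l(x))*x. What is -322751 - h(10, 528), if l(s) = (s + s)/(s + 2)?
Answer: -85250231/265 ≈ -3.2170e+5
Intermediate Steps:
l(s) = 2*s/(2 + s) (l(s) = (2*s)/(2 + s) = 2*s/(2 + s))
h(g, x) = -2*x²/(2 + x) (h(g, x) = (-2*x/(2 + x))*x = -2*x²/(2 + x))
-322751 - h(10, 528) = -322751 - (-2)*528²/(2 + 528) = -322751 - (-2)*278784/530 = -322751 - 1*(-278784/265) = -322751 + 278784/265 = -85250231/265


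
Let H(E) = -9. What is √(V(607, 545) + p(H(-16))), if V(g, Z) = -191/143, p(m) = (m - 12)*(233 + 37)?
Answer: I*√115973143/143 ≈ 75.308*I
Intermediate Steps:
p(m) = -3240 + 270*m (p(m) = (-12 + m)*270 = -3240 + 270*m)
V(g, Z) = -191/143 (V(g, Z) = -191*1/143 = -191/143)
√(V(607, 545) + p(H(-16))) = √(-191/143 + (-3240 + 270*(-9))) = √(-191/143 + (-3240 - 2430)) = √(-191/143 - 5670) = √(-811001/143) = I*√115973143/143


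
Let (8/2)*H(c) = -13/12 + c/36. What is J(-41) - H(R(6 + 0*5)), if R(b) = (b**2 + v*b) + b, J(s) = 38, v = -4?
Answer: 1831/48 ≈ 38.146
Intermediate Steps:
R(b) = b**2 - 3*b (R(b) = (b**2 - 4*b) + b = b**2 - 3*b)
H(c) = -13/48 + c/144 (H(c) = (-13/12 + c/36)/4 = -13/48 + c/144)
J(-41) - H(R(6 + 0*5)) = 38 - (-13/48 + ((6 + 0*5)*(-3 + (6 + 0*5)))/144) = 38 - (-13/48 + ((6 + 0)*(-3 + (6 + 0)))/144) = 38 - (-13/48 + (6*(-3 + 6))/144) = 38 - (-13/48 + (6*3)/144) = 38 - (-13/48 + (1/144)*18) = 38 - (-13/48 + 1/8) = 38 - 1*(-7/48) = 38 + 7/48 = 1831/48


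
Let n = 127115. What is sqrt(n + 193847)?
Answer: sqrt(320962) ≈ 566.54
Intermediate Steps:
sqrt(n + 193847) = sqrt(127115 + 193847) = sqrt(320962)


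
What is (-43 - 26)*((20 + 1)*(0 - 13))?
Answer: 18837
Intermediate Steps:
(-43 - 26)*((20 + 1)*(0 - 13)) = -1449*(-13) = -69*(-273) = 18837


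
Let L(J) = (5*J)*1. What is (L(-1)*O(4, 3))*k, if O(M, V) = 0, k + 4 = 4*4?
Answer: 0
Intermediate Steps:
L(J) = 5*J
k = 12 (k = -4 + 4*4 = -4 + 16 = 12)
(L(-1)*O(4, 3))*k = ((5*(-1))*0)*12 = -5*0*12 = 0*12 = 0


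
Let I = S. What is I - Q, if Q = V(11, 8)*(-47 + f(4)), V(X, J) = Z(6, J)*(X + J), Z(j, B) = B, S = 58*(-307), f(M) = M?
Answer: -11270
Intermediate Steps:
S = -17806
V(X, J) = J*(J + X) (V(X, J) = J*(X + J) = J*(J + X))
I = -17806
Q = -6536 (Q = (8*(8 + 11))*(-47 + 4) = (8*19)*(-43) = 152*(-43) = -6536)
I - Q = -17806 - 1*(-6536) = -17806 + 6536 = -11270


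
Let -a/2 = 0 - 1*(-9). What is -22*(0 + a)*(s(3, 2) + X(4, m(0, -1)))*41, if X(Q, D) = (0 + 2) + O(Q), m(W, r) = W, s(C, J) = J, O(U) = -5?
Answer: -16236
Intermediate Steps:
X(Q, D) = -3 (X(Q, D) = (0 + 2) - 5 = 2 - 5 = -3)
a = -18 (a = -2*(0 - 1*(-9)) = -2*(0 + 9) = -2*9 = -18)
-22*(0 + a)*(s(3, 2) + X(4, m(0, -1)))*41 = -22*(0 - 18)*(2 - 3)*41 = -(-396)*(-1)*41 = -22*18*41 = -396*41 = -16236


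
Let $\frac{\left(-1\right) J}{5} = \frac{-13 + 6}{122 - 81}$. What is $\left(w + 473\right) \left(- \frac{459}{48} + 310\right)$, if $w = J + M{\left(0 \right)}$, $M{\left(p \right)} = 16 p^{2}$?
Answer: $\frac{23347599}{164} \approx 1.4236 \cdot 10^{5}$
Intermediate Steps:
$J = \frac{35}{41}$ ($J = - 5 \frac{-13 + 6}{122 - 81} = - 5 \left(- \frac{7}{41}\right) = - 5 \left(\left(-7\right) \frac{1}{41}\right) = \left(-5\right) \left(- \frac{7}{41}\right) = \frac{35}{41} \approx 0.85366$)
$w = \frac{35}{41}$ ($w = \frac{35}{41} + 16 \cdot 0^{2} = \frac{35}{41} + 16 \cdot 0 = \frac{35}{41} + 0 = \frac{35}{41} \approx 0.85366$)
$\left(w + 473\right) \left(- \frac{459}{48} + 310\right) = \left(\frac{35}{41} + 473\right) \left(- \frac{459}{48} + 310\right) = \frac{19428 \left(\left(-459\right) \frac{1}{48} + 310\right)}{41} = \frac{19428 \left(- \frac{153}{16} + 310\right)}{41} = \frac{19428}{41} \cdot \frac{4807}{16} = \frac{23347599}{164}$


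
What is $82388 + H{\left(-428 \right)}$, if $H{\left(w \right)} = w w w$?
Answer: $-78320364$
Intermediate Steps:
$H{\left(w \right)} = w^{3}$ ($H{\left(w \right)} = w^{2} w = w^{3}$)
$82388 + H{\left(-428 \right)} = 82388 + \left(-428\right)^{3} = 82388 - 78402752 = -78320364$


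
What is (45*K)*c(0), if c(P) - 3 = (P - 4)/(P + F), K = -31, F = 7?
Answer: -23715/7 ≈ -3387.9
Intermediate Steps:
c(P) = 3 + (-4 + P)/(7 + P) (c(P) = 3 + (P - 4)/(P + 7) = 3 + (-4 + P)/(7 + P))
(45*K)*c(0) = (45*(-31))*((17 + 4*0)/(7 + 0)) = -1395*(17 + 0)/7 = -1395*17/7 = -23715/7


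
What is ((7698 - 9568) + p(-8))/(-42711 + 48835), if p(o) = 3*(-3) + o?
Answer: -1887/6124 ≈ -0.30813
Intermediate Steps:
p(o) = -9 + o
((7698 - 9568) + p(-8))/(-42711 + 48835) = ((7698 - 9568) + (-9 - 8))/(-42711 + 48835) = (-1870 - 17)/6124 = -1887*1/6124 = -1887/6124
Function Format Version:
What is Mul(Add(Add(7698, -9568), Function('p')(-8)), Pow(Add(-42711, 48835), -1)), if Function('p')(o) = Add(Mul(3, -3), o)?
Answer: Rational(-1887, 6124) ≈ -0.30813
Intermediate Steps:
Function('p')(o) = Add(-9, o)
Mul(Add(Add(7698, -9568), Function('p')(-8)), Pow(Add(-42711, 48835), -1)) = Mul(Add(Add(7698, -9568), Add(-9, -8)), Pow(Add(-42711, 48835), -1)) = Mul(Add(-1870, -17), Pow(6124, -1)) = Mul(-1887, Rational(1, 6124)) = Rational(-1887, 6124)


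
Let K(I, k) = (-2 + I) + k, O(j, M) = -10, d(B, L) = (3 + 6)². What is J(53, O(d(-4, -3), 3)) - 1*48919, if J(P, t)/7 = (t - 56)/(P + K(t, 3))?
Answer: -97859/2 ≈ -48930.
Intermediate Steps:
d(B, L) = 81 (d(B, L) = 9² = 81)
K(I, k) = -2 + I + k
J(P, t) = 7*(-56 + t)/(1 + P + t) (J(P, t) = 7*((t - 56)/(P + (-2 + t + 3))) = 7*((-56 + t)/(P + (1 + t))) = 7*((-56 + t)/(1 + P + t)) = 7*(-56 + t)/(1 + P + t))
J(53, O(d(-4, -3), 3)) - 1*48919 = 7*(-56 - 10)/(1 + 53 - 10) - 1*48919 = 7*(-66)/44 - 48919 = 7*(1/44)*(-66) - 48919 = -21/2 - 48919 = -97859/2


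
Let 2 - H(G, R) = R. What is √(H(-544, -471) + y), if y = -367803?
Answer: I*√367330 ≈ 606.08*I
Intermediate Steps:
H(G, R) = 2 - R
√(H(-544, -471) + y) = √((2 - 1*(-471)) - 367803) = √((2 + 471) - 367803) = √(473 - 367803) = √(-367330) = I*√367330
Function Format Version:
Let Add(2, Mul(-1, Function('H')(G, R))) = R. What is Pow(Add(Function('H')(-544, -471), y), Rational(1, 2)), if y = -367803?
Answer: Mul(I, Pow(367330, Rational(1, 2))) ≈ Mul(606.08, I)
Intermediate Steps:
Function('H')(G, R) = Add(2, Mul(-1, R))
Pow(Add(Function('H')(-544, -471), y), Rational(1, 2)) = Pow(Add(Add(2, Mul(-1, -471)), -367803), Rational(1, 2)) = Pow(Add(Add(2, 471), -367803), Rational(1, 2)) = Pow(Add(473, -367803), Rational(1, 2)) = Pow(-367330, Rational(1, 2)) = Mul(I, Pow(367330, Rational(1, 2)))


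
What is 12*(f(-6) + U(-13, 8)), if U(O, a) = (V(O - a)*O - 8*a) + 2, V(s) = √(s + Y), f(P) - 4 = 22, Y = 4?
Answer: -432 - 156*I*√17 ≈ -432.0 - 643.2*I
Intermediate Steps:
f(P) = 26 (f(P) = 4 + 22 = 26)
V(s) = √(4 + s) (V(s) = √(s + 4) = √(4 + s))
U(O, a) = 2 - 8*a + O*√(4 + O - a) (U(O, a) = (√(4 + (O - a))*O - 8*a) + 2 = (√(4 + O - a)*O - 8*a) + 2 = (O*√(4 + O - a) - 8*a) + 2 = (-8*a + O*√(4 + O - a)) + 2 = 2 - 8*a + O*√(4 + O - a))
12*(f(-6) + U(-13, 8)) = 12*(26 + (2 - 8*8 - 13*√(4 - 13 - 1*8))) = 12*(26 + (2 - 64 - 13*√(4 - 13 - 8))) = 12*(26 + (2 - 64 - 13*I*√17)) = 12*(26 + (-62 - 13*I*√17)) = 12*(-36 - 13*I*√17) = -432 - 156*I*√17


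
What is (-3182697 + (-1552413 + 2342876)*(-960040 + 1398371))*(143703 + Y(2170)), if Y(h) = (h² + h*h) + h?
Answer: 3313633419203344188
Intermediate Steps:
Y(h) = h + 2*h² (Y(h) = (h² + h²) + h = 2*h² + h = h + 2*h²)
(-3182697 + (-1552413 + 2342876)*(-960040 + 1398371))*(143703 + Y(2170)) = (-3182697 + (-1552413 + 2342876)*(-960040 + 1398371))*(143703 + 2170*(1 + 2*2170)) = (-3182697 + 790463*438331)*(143703 + 2170*(1 + 4340)) = (-3182697 + 346484437253)*(143703 + 2170*4341) = 346481254556*(143703 + 9419970) = 346481254556*9563673 = 3313633419203344188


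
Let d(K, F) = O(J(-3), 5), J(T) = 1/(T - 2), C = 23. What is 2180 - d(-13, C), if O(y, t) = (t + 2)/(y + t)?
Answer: 52285/24 ≈ 2178.5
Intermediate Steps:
J(T) = 1/(-2 + T)
O(y, t) = (2 + t)/(t + y)
d(K, F) = 35/24 (d(K, F) = (2 + 5)/(5 + 1/(-2 - 3)) = 7/(5 + 1/(-5)) = 7/(5 - 1/5) = 7/(24/5) = (5/24)*7 = 35/24)
2180 - d(-13, C) = 2180 - 1*35/24 = 2180 - 35/24 = 52285/24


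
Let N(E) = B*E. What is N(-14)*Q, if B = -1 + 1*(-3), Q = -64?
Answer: -3584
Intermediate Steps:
B = -4 (B = -1 - 3 = -4)
N(E) = -4*E
N(-14)*Q = -4*(-14)*(-64) = 56*(-64) = -3584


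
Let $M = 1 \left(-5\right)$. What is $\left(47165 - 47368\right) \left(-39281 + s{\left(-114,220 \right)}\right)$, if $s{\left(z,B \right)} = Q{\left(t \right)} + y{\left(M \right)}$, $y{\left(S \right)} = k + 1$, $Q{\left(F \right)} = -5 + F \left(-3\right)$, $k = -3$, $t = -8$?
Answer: $7970592$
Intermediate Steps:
$Q{\left(F \right)} = -5 - 3 F$
$M = -5$
$y{\left(S \right)} = -2$ ($y{\left(S \right)} = -3 + 1 = -2$)
$s{\left(z,B \right)} = 17$ ($s{\left(z,B \right)} = \left(-5 - -24\right) - 2 = \left(-5 + 24\right) - 2 = 19 - 2 = 17$)
$\left(47165 - 47368\right) \left(-39281 + s{\left(-114,220 \right)}\right) = \left(47165 - 47368\right) \left(-39281 + 17\right) = \left(-203\right) \left(-39264\right) = 7970592$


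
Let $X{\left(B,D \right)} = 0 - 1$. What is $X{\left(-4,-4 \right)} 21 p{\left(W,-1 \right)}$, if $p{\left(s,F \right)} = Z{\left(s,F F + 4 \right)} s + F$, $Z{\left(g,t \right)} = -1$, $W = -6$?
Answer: $-105$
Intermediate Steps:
$X{\left(B,D \right)} = -1$
$p{\left(s,F \right)} = F - s$ ($p{\left(s,F \right)} = - s + F = F - s$)
$X{\left(-4,-4 \right)} 21 p{\left(W,-1 \right)} = \left(-1\right) 21 \left(-1 - -6\right) = - 21 \left(-1 + 6\right) = \left(-21\right) 5 = -105$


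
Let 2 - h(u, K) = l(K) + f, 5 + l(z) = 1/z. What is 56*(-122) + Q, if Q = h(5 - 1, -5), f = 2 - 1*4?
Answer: -34114/5 ≈ -6822.8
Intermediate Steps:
l(z) = -5 + 1/z
f = -2 (f = 2 - 4 = -2)
h(u, K) = 9 - 1/K (h(u, K) = 2 - ((-5 + 1/K) - 2) = 2 - (-7 + 1/K) = 2 + (7 - 1/K) = 9 - 1/K)
Q = 46/5 (Q = 9 - 1/(-5) = 9 - 1*(-⅕) = 9 + ⅕ = 46/5 ≈ 9.2000)
56*(-122) + Q = 56*(-122) + 46/5 = -6832 + 46/5 = -34114/5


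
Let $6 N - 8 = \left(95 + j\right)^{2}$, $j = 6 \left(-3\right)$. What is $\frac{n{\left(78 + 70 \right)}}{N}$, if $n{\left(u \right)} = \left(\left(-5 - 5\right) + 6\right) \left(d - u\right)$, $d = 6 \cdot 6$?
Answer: $\frac{896}{1979} \approx 0.45275$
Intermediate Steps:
$j = -18$
$N = \frac{1979}{2}$ ($N = \frac{4}{3} + \frac{\left(95 - 18\right)^{2}}{6} = \frac{4}{3} + \frac{77^{2}}{6} = \frac{4}{3} + \frac{1}{6} \cdot 5929 = \frac{4}{3} + \frac{5929}{6} = \frac{1979}{2} \approx 989.5$)
$d = 36$
$n{\left(u \right)} = -144 + 4 u$ ($n{\left(u \right)} = \left(\left(-5 - 5\right) + 6\right) \left(36 - u\right) = \left(-10 + 6\right) \left(36 - u\right) = - 4 \left(36 - u\right) = -144 + 4 u$)
$\frac{n{\left(78 + 70 \right)}}{N} = \frac{-144 + 4 \left(78 + 70\right)}{\frac{1979}{2}} = \left(-144 + 4 \cdot 148\right) \frac{2}{1979} = \left(-144 + 592\right) \frac{2}{1979} = 448 \cdot \frac{2}{1979} = \frac{896}{1979}$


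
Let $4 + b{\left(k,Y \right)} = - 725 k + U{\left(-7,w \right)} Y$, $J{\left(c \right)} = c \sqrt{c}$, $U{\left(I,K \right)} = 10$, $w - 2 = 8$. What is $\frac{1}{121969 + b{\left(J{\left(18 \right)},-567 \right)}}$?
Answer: $\frac{7753}{697272135} + \frac{174 \sqrt{2}}{46484809} \approx 1.6413 \cdot 10^{-5}$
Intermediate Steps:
$w = 10$ ($w = 2 + 8 = 10$)
$J{\left(c \right)} = c^{\frac{3}{2}}$
$b{\left(k,Y \right)} = -4 - 725 k + 10 Y$ ($b{\left(k,Y \right)} = -4 + \left(- 725 k + 10 Y\right) = -4 - 725 k + 10 Y$)
$\frac{1}{121969 + b{\left(J{\left(18 \right)},-567 \right)}} = \frac{1}{121969 - \left(5674 + 39150 \sqrt{2}\right)} = \frac{1}{116295 - 39150 \sqrt{2}}$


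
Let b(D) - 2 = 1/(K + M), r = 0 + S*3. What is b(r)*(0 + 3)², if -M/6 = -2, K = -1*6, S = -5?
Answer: 39/2 ≈ 19.500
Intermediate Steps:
K = -6
r = -15 (r = 0 - 5*3 = 0 - 15 = -15)
M = 12 (M = -6*(-2) = 12)
b(D) = 13/6 (b(D) = 2 + 1/(-6 + 12) = 2 + 1/6 = 2 + ⅙ = 13/6)
b(r)*(0 + 3)² = 13*(0 + 3)²/6 = (13/6)*3² = (13/6)*9 = 39/2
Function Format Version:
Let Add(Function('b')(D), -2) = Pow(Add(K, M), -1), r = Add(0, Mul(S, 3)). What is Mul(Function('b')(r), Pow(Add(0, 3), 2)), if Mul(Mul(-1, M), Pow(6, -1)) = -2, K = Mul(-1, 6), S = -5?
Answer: Rational(39, 2) ≈ 19.500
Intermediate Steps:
K = -6
r = -15 (r = Add(0, Mul(-5, 3)) = Add(0, -15) = -15)
M = 12 (M = Mul(-6, -2) = 12)
Function('b')(D) = Rational(13, 6) (Function('b')(D) = Add(2, Pow(Add(-6, 12), -1)) = Add(2, Pow(6, -1)) = Add(2, Rational(1, 6)) = Rational(13, 6))
Mul(Function('b')(r), Pow(Add(0, 3), 2)) = Mul(Rational(13, 6), Pow(Add(0, 3), 2)) = Mul(Rational(13, 6), Pow(3, 2)) = Mul(Rational(13, 6), 9) = Rational(39, 2)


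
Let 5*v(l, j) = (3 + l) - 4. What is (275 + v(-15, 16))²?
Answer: 1846881/25 ≈ 73875.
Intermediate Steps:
v(l, j) = -⅕ + l/5 (v(l, j) = ((3 + l) - 4)/5 = (-1 + l)/5 = -⅕ + l/5)
(275 + v(-15, 16))² = (275 + (-⅕ + (⅕)*(-15)))² = (275 + (-⅕ - 3))² = (275 - 16/5)² = (1359/5)² = 1846881/25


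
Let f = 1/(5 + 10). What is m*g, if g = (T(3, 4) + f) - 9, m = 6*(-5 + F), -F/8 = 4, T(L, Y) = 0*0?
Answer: 9916/5 ≈ 1983.2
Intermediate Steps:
T(L, Y) = 0
F = -32 (F = -8*4 = -32)
f = 1/15 ≈ 0.066667
m = -222 (m = 6*(-5 - 32) = 6*(-37) = -222)
g = -134/15 (g = (0 + 1/15) - 9 = 1/15 - 9 = -134/15 ≈ -8.9333)
m*g = -222*(-134/15) = 9916/5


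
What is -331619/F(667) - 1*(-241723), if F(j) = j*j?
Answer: 107539572128/444889 ≈ 2.4172e+5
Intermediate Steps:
F(j) = j**2
-331619/F(667) - 1*(-241723) = -331619/(667**2) - 1*(-241723) = -331619/444889 + 241723 = 107539572128/444889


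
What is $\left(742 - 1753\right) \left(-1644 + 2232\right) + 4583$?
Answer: $-589885$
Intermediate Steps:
$\left(742 - 1753\right) \left(-1644 + 2232\right) + 4583 = \left(-1011\right) 588 + 4583 = -594468 + 4583 = -589885$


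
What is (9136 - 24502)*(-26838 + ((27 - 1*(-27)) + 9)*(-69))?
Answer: 479188710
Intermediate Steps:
(9136 - 24502)*(-26838 + ((27 - 1*(-27)) + 9)*(-69)) = -15366*(-26838 + ((27 + 27) + 9)*(-69)) = -15366*(-26838 + (54 + 9)*(-69)) = -15366*(-26838 + 63*(-69)) = -15366*(-26838 - 4347) = -15366*(-31185) = 479188710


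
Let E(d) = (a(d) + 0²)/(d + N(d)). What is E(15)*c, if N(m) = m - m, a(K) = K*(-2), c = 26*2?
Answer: -104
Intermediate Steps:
c = 52
a(K) = -2*K
N(m) = 0
E(d) = -2 (E(d) = (-2*d + 0²)/(d + 0) = (-2*d + 0)/d = (-2*d)/d = -2)
E(15)*c = -2*52 = -104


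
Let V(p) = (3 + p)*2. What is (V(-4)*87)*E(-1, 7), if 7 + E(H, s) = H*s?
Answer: 2436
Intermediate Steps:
E(H, s) = -7 + H*s
V(p) = 6 + 2*p
(V(-4)*87)*E(-1, 7) = ((6 + 2*(-4))*87)*(-7 - 1*7) = ((6 - 8)*87)*(-7 - 7) = -2*87*(-14) = -174*(-14) = 2436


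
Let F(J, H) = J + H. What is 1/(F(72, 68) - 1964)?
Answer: -1/1824 ≈ -0.00054825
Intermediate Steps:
F(J, H) = H + J
1/(F(72, 68) - 1964) = 1/((68 + 72) - 1964) = 1/(140 - 1964) = 1/(-1824) = -1/1824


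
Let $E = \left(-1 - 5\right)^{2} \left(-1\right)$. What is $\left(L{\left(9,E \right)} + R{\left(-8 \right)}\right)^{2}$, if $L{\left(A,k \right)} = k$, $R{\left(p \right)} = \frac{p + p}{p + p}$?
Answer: $1225$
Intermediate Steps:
$E = -36$ ($E = \left(-6\right)^{2} \left(-1\right) = 36 \left(-1\right) = -36$)
$R{\left(p \right)} = 1$ ($R{\left(p \right)} = \frac{2 p}{2 p} = 2 p \frac{1}{2 p} = 1$)
$\left(L{\left(9,E \right)} + R{\left(-8 \right)}\right)^{2} = \left(-36 + 1\right)^{2} = \left(-35\right)^{2} = 1225$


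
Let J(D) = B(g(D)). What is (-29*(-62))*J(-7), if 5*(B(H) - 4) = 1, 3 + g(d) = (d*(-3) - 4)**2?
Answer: 37758/5 ≈ 7551.6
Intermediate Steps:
g(d) = -3 + (-4 - 3*d)**2 (g(d) = -3 + (d*(-3) - 4)**2 = -3 + (-3*d - 4)**2 = -3 + (-4 - 3*d)**2)
B(H) = 21/5 (B(H) = 4 + (1/5)*1 = 4 + 1/5 = 21/5)
J(D) = 21/5
(-29*(-62))*J(-7) = -29*(-62)*(21/5) = 1798*(21/5) = 37758/5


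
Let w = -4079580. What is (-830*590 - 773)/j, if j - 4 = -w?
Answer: -490473/4079584 ≈ -0.12023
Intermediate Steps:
j = 4079584 (j = 4 - 1*(-4079580) = 4 + 4079580 = 4079584)
(-830*590 - 773)/j = (-830*590 - 773)/4079584 = (-489700 - 773)*(1/4079584) = -490473*1/4079584 = -490473/4079584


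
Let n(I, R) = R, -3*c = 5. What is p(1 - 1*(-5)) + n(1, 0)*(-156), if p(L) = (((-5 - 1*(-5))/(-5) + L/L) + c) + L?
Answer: 16/3 ≈ 5.3333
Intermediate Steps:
c = -5/3 (c = -⅓*5 = -5/3 ≈ -1.6667)
p(L) = -⅔ + L (p(L) = (((-5 - 1*(-5))/(-5) + L/L) - 5/3) + L = (((-5 + 5)*(-⅕) + 1) - 5/3) + L = ((0*(-⅕) + 1) - 5/3) + L = ((0 + 1) - 5/3) + L = (1 - 5/3) + L = -⅔ + L)
p(1 - 1*(-5)) + n(1, 0)*(-156) = (-⅔ + (1 - 1*(-5))) + 0*(-156) = (-⅔ + (1 + 5)) + 0 = (-⅔ + 6) + 0 = 16/3 + 0 = 16/3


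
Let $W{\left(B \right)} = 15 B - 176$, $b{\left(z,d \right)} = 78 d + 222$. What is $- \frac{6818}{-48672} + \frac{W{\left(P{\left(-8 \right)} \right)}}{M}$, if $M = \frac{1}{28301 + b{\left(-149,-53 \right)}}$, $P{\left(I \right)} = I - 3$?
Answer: $- \frac{202393966655}{24336} \approx -8.3166 \cdot 10^{6}$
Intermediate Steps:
$P{\left(I \right)} = -3 + I$
$b{\left(z,d \right)} = 222 + 78 d$
$W{\left(B \right)} = -176 + 15 B$
$M = \frac{1}{24389}$ ($M = \frac{1}{28301 + \left(222 + 78 \left(-53\right)\right)} = \frac{1}{28301 + \left(222 - 4134\right)} = \frac{1}{28301 - 3912} = \frac{1}{24389} \approx 4.1002 \cdot 10^{-5}$)
$- \frac{6818}{-48672} + \frac{W{\left(P{\left(-8 \right)} \right)}}{M} = - \frac{6818}{-48672} + \left(-176 + 15 \left(-3 - 8\right)\right) \frac{1}{\frac{1}{24389}} = \left(-6818\right) \left(- \frac{1}{48672}\right) + \left(-176 + 15 \left(-11\right)\right) 24389 = \frac{3409}{24336} + \left(-176 - 165\right) 24389 = \frac{3409}{24336} - 8316649 = - \frac{202393966655}{24336}$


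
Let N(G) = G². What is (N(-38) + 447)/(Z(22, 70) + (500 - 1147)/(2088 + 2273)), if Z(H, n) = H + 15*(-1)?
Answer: 8246651/29880 ≈ 275.99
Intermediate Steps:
Z(H, n) = -15 + H (Z(H, n) = H - 15 = -15 + H)
(N(-38) + 447)/(Z(22, 70) + (500 - 1147)/(2088 + 2273)) = ((-38)² + 447)/((-15 + 22) + (500 - 1147)/(2088 + 2273)) = (1444 + 447)/(7 - 647/4361) = 1891/(7 - 647*1/4361) = 1891/(7 - 647/4361) = 1891/(29880/4361) = 1891*(4361/29880) = 8246651/29880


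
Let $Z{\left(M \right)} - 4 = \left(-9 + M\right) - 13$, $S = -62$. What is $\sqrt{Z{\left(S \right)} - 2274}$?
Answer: $i \sqrt{2354} \approx 48.518 i$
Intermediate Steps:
$Z{\left(M \right)} = -18 + M$ ($Z{\left(M \right)} = 4 + \left(\left(-9 + M\right) - 13\right) = 4 + \left(-22 + M\right) = -18 + M$)
$\sqrt{Z{\left(S \right)} - 2274} = \sqrt{\left(-18 - 62\right) - 2274} = \sqrt{-80 - 2274} = \sqrt{-2354} = i \sqrt{2354}$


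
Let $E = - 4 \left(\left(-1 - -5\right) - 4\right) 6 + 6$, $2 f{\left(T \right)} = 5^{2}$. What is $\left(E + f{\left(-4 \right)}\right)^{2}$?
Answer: $\frac{1369}{4} \approx 342.25$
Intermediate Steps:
$f{\left(T \right)} = \frac{25}{2}$ ($f{\left(T \right)} = \frac{5^{2}}{2} = \frac{1}{2} \cdot 25 = \frac{25}{2}$)
$E = 6$ ($E = - 4 \left(\left(-1 + 5\right) - 4\right) 6 + 6 = - 4 \left(4 - 4\right) 6 + 6 = \left(-4\right) 0 \cdot 6 + 6 = 0 \cdot 6 + 6 = 0 + 6 = 6$)
$\left(E + f{\left(-4 \right)}\right)^{2} = \left(6 + \frac{25}{2}\right)^{2} = \left(\frac{37}{2}\right)^{2} = \frac{1369}{4}$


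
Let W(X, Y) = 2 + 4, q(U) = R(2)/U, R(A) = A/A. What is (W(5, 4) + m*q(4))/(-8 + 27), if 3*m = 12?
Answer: 7/19 ≈ 0.36842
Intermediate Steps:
R(A) = 1
q(U) = 1/U
m = 4 (m = (1/3)*12 = 4)
W(X, Y) = 6
(W(5, 4) + m*q(4))/(-8 + 27) = (6 + 4/4)/(-8 + 27) = (6 + 4*(1/4))/19 = (6 + 1)/19 = (1/19)*7 = 7/19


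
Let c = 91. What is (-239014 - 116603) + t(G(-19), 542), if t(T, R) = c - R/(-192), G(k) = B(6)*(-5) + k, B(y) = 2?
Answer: -34130225/96 ≈ -3.5552e+5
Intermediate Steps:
G(k) = -10 + k (G(k) = 2*(-5) + k = -10 + k)
t(T, R) = 91 + R/192 (t(T, R) = 91 - R/(-192) = 91 - R*(-1)/192 = 91 - (-1)*R/192 = 91 + R/192)
(-239014 - 116603) + t(G(-19), 542) = (-239014 - 116603) + (91 + (1/192)*542) = -355617 + (91 + 271/96) = -355617 + 9007/96 = -34130225/96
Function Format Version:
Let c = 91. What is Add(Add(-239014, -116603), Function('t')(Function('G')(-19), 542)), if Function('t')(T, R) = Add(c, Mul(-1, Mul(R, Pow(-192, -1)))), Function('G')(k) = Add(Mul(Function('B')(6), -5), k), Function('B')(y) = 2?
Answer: Rational(-34130225, 96) ≈ -3.5552e+5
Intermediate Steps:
Function('G')(k) = Add(-10, k) (Function('G')(k) = Add(Mul(2, -5), k) = Add(-10, k))
Function('t')(T, R) = Add(91, Mul(Rational(1, 192), R)) (Function('t')(T, R) = Add(91, Mul(-1, Mul(R, Pow(-192, -1)))) = Add(91, Mul(-1, Mul(R, Rational(-1, 192)))) = Add(91, Mul(-1, Mul(Rational(-1, 192), R))) = Add(91, Mul(Rational(1, 192), R)))
Add(Add(-239014, -116603), Function('t')(Function('G')(-19), 542)) = Add(Add(-239014, -116603), Add(91, Mul(Rational(1, 192), 542))) = Add(-355617, Add(91, Rational(271, 96))) = Add(-355617, Rational(9007, 96)) = Rational(-34130225, 96)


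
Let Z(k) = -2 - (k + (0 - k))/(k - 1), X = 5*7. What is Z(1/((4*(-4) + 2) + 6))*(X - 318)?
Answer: 566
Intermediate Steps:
X = 35
Z(k) = -2 (Z(k) = -2 - (k - k)/(-1 + k) = -2 - 0/(-1 + k) = -2 - 1*0 = -2 + 0 = -2)
Z(1/((4*(-4) + 2) + 6))*(X - 318) = -2*(35 - 318) = -2*(-283) = 566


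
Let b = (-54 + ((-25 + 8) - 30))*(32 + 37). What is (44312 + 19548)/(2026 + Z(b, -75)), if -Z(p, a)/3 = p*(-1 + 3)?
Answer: 3193/2192 ≈ 1.4567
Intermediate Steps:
b = -6969 (b = (-54 + (-17 - 30))*69 = (-54 - 47)*69 = -101*69 = -6969)
Z(p, a) = -6*p (Z(p, a) = -3*p*(-1 + 3) = -3*p*2 = -6*p)
(44312 + 19548)/(2026 + Z(b, -75)) = (44312 + 19548)/(2026 - 6*(-6969)) = 63860/(2026 + 41814) = 63860/43840 = 63860*(1/43840) = 3193/2192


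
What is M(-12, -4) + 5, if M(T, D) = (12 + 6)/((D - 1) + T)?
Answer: 67/17 ≈ 3.9412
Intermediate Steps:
M(T, D) = 18/(-1 + D + T) (M(T, D) = 18/((-1 + D) + T) = 18/(-1 + D + T))
M(-12, -4) + 5 = 18/(-1 - 4 - 12) + 5 = 18/(-17) + 5 = 18*(-1/17) + 5 = -18/17 + 5 = 67/17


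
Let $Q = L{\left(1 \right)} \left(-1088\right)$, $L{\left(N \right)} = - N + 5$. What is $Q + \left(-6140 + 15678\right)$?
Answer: $5186$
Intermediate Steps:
$L{\left(N \right)} = 5 - N$
$Q = -4352$ ($Q = \left(5 - 1\right) \left(-1088\right) = 4 \left(-1088\right) = -4352$)
$Q + \left(-6140 + 15678\right) = -4352 + \left(-6140 + 15678\right) = -4352 + 9538 = 5186$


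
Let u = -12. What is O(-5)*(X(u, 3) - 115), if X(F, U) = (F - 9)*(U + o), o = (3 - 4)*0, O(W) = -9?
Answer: 1602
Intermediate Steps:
o = 0 (o = -1*0 = 0)
X(F, U) = U*(-9 + F) (X(F, U) = (F - 9)*(U + 0) = (-9 + F)*U = U*(-9 + F))
O(-5)*(X(u, 3) - 115) = -9*(3*(-9 - 12) - 115) = -9*(3*(-21) - 115) = -9*(-63 - 115) = -9*(-178) = 1602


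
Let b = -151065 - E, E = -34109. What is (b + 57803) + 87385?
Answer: 28232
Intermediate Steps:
b = -116956 (b = -151065 - 1*(-34109) = -151065 + 34109 = -116956)
(b + 57803) + 87385 = (-116956 + 57803) + 87385 = -59153 + 87385 = 28232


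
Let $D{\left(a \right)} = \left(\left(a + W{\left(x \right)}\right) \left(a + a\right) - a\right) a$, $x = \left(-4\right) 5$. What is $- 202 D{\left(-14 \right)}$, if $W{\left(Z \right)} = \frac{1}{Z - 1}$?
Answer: $\frac{3455816}{3} \approx 1.1519 \cdot 10^{6}$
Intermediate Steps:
$x = -20$
$W{\left(Z \right)} = \frac{1}{-1 + Z}$
$D{\left(a \right)} = a \left(- a + 2 a \left(- \frac{1}{21} + a\right)\right)$ ($D{\left(a \right)} = \left(\left(a + \frac{1}{-1 - 20}\right) \left(a + a\right) - a\right) a = \left(\left(a + \frac{1}{-21}\right) 2 a - a\right) a = \left(\left(a - \frac{1}{21}\right) 2 a - a\right) a = \left(\left(- \frac{1}{21} + a\right) 2 a - a\right) a = \left(2 a \left(- \frac{1}{21} + a\right) - a\right) a = \left(- a + 2 a \left(- \frac{1}{21} + a\right)\right) a = a \left(- a + 2 a \left(- \frac{1}{21} + a\right)\right)$)
$- 202 D{\left(-14 \right)} = - 202 \frac{\left(-14\right)^{2} \left(-23 + 42 \left(-14\right)\right)}{21} = - 202 \cdot \frac{1}{21} \cdot 196 \left(-23 - 588\right) = - 202 \cdot \frac{1}{21} \cdot 196 \left(-611\right) = \left(-202\right) \left(- \frac{17108}{3}\right) = \frac{3455816}{3}$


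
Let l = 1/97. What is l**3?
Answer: 1/912673 ≈ 1.0957e-6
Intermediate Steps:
l = 1/97 (l = 1*(1/97) = 1/97 ≈ 0.010309)
l**3 = (1/97)**3 = 1/912673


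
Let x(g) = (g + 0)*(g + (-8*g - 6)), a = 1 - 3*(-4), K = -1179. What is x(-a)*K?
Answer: 1302795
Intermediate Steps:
a = 13 (a = 1 + 12 = 13)
x(g) = g*(-6 - 7*g) (x(g) = g*(g + (-6 - 8*g)) = g*(-6 - 7*g))
x(-a)*K = -(-1*13)*(6 + 7*(-1*13))*(-1179) = -1*(-13)*(6 + 7*(-13))*(-1179) = -1*(-13)*(6 - 91)*(-1179) = -1*(-13)*(-85)*(-1179) = -1105*(-1179) = 1302795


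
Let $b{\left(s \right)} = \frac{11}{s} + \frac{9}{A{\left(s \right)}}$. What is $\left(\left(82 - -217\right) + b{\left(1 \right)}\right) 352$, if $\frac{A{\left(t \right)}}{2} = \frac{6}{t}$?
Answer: $109384$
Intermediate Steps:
$A{\left(t \right)} = \frac{12}{t}$ ($A{\left(t \right)} = 2 \frac{6}{t} = \frac{12}{t}$)
$b{\left(s \right)} = \frac{11}{s} + \frac{3 s}{4}$ ($b{\left(s \right)} = \frac{11}{s} + \frac{9}{12 \frac{1}{s}} = \frac{11}{s} + 9 \frac{s}{12} = \frac{11}{s} + \frac{3 s}{4}$)
$\left(\left(82 - -217\right) + b{\left(1 \right)}\right) 352 = \left(\left(82 - -217\right) + \left(\frac{11}{1} + \frac{3}{4} \cdot 1\right)\right) 352 = \left(\left(82 + 217\right) + \left(11 \cdot 1 + \frac{3}{4}\right)\right) 352 = \left(299 + \left(11 + \frac{3}{4}\right)\right) 352 = \left(299 + \frac{47}{4}\right) 352 = \frac{1243}{4} \cdot 352 = 109384$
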